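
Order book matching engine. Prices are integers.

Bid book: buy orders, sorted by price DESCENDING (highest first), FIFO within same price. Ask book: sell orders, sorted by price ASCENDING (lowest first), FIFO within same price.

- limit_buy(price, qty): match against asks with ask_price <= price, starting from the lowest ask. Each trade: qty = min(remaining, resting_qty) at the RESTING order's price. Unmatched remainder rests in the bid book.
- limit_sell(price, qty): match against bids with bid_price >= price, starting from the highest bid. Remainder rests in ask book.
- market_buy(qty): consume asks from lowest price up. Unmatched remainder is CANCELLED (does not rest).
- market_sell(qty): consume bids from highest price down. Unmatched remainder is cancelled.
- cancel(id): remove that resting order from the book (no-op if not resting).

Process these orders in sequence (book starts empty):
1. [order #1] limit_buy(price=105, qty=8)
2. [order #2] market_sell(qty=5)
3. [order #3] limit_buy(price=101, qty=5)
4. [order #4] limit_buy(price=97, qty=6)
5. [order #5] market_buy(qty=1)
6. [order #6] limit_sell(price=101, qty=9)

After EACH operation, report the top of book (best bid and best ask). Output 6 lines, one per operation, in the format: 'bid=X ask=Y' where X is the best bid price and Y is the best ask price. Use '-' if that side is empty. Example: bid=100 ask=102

Answer: bid=105 ask=-
bid=105 ask=-
bid=105 ask=-
bid=105 ask=-
bid=105 ask=-
bid=97 ask=101

Derivation:
After op 1 [order #1] limit_buy(price=105, qty=8): fills=none; bids=[#1:8@105] asks=[-]
After op 2 [order #2] market_sell(qty=5): fills=#1x#2:5@105; bids=[#1:3@105] asks=[-]
After op 3 [order #3] limit_buy(price=101, qty=5): fills=none; bids=[#1:3@105 #3:5@101] asks=[-]
After op 4 [order #4] limit_buy(price=97, qty=6): fills=none; bids=[#1:3@105 #3:5@101 #4:6@97] asks=[-]
After op 5 [order #5] market_buy(qty=1): fills=none; bids=[#1:3@105 #3:5@101 #4:6@97] asks=[-]
After op 6 [order #6] limit_sell(price=101, qty=9): fills=#1x#6:3@105 #3x#6:5@101; bids=[#4:6@97] asks=[#6:1@101]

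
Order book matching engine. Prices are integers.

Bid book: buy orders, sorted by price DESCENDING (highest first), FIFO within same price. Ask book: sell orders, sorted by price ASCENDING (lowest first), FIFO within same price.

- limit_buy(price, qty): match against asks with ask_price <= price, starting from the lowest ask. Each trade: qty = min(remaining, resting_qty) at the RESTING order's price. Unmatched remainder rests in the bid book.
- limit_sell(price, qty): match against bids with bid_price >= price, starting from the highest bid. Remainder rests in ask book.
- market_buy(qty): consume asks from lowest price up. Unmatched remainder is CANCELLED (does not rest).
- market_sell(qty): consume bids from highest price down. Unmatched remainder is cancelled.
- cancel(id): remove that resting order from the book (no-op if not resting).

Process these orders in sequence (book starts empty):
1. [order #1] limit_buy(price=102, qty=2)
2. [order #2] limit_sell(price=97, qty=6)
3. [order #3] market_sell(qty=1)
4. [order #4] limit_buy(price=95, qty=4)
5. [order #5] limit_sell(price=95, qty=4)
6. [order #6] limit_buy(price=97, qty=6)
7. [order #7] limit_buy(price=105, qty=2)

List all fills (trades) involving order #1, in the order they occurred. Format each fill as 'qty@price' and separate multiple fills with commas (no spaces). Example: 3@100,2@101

Answer: 2@102

Derivation:
After op 1 [order #1] limit_buy(price=102, qty=2): fills=none; bids=[#1:2@102] asks=[-]
After op 2 [order #2] limit_sell(price=97, qty=6): fills=#1x#2:2@102; bids=[-] asks=[#2:4@97]
After op 3 [order #3] market_sell(qty=1): fills=none; bids=[-] asks=[#2:4@97]
After op 4 [order #4] limit_buy(price=95, qty=4): fills=none; bids=[#4:4@95] asks=[#2:4@97]
After op 5 [order #5] limit_sell(price=95, qty=4): fills=#4x#5:4@95; bids=[-] asks=[#2:4@97]
After op 6 [order #6] limit_buy(price=97, qty=6): fills=#6x#2:4@97; bids=[#6:2@97] asks=[-]
After op 7 [order #7] limit_buy(price=105, qty=2): fills=none; bids=[#7:2@105 #6:2@97] asks=[-]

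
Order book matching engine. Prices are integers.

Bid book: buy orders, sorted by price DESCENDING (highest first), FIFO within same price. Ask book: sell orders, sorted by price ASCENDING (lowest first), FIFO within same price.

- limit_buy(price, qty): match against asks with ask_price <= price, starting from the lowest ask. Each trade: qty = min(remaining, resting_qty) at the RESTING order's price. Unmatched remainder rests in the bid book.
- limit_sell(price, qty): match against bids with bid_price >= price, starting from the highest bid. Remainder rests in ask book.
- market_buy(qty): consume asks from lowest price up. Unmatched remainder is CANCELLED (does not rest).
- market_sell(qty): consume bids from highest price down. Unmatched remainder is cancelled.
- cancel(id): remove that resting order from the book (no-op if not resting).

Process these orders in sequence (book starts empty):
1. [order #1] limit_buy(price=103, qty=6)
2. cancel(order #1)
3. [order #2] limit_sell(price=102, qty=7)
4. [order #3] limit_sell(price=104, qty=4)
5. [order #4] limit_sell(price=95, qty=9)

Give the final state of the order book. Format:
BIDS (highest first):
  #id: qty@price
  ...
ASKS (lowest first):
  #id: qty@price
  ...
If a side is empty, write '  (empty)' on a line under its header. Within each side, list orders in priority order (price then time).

Answer: BIDS (highest first):
  (empty)
ASKS (lowest first):
  #4: 9@95
  #2: 7@102
  #3: 4@104

Derivation:
After op 1 [order #1] limit_buy(price=103, qty=6): fills=none; bids=[#1:6@103] asks=[-]
After op 2 cancel(order #1): fills=none; bids=[-] asks=[-]
After op 3 [order #2] limit_sell(price=102, qty=7): fills=none; bids=[-] asks=[#2:7@102]
After op 4 [order #3] limit_sell(price=104, qty=4): fills=none; bids=[-] asks=[#2:7@102 #3:4@104]
After op 5 [order #4] limit_sell(price=95, qty=9): fills=none; bids=[-] asks=[#4:9@95 #2:7@102 #3:4@104]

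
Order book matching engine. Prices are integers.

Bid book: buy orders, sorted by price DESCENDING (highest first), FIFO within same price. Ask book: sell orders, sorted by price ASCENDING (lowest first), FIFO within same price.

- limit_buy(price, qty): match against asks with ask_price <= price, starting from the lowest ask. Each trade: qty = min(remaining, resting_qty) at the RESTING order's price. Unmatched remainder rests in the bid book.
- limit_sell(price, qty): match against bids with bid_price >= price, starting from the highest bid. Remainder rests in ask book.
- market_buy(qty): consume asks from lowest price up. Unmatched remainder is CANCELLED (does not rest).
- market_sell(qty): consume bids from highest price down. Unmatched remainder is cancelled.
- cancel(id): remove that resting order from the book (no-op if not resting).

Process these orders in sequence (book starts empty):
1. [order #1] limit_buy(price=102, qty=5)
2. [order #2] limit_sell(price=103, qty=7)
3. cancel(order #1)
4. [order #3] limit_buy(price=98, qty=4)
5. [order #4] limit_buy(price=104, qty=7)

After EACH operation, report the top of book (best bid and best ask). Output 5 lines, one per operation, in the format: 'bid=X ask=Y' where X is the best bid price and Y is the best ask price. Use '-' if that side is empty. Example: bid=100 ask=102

Answer: bid=102 ask=-
bid=102 ask=103
bid=- ask=103
bid=98 ask=103
bid=98 ask=-

Derivation:
After op 1 [order #1] limit_buy(price=102, qty=5): fills=none; bids=[#1:5@102] asks=[-]
After op 2 [order #2] limit_sell(price=103, qty=7): fills=none; bids=[#1:5@102] asks=[#2:7@103]
After op 3 cancel(order #1): fills=none; bids=[-] asks=[#2:7@103]
After op 4 [order #3] limit_buy(price=98, qty=4): fills=none; bids=[#3:4@98] asks=[#2:7@103]
After op 5 [order #4] limit_buy(price=104, qty=7): fills=#4x#2:7@103; bids=[#3:4@98] asks=[-]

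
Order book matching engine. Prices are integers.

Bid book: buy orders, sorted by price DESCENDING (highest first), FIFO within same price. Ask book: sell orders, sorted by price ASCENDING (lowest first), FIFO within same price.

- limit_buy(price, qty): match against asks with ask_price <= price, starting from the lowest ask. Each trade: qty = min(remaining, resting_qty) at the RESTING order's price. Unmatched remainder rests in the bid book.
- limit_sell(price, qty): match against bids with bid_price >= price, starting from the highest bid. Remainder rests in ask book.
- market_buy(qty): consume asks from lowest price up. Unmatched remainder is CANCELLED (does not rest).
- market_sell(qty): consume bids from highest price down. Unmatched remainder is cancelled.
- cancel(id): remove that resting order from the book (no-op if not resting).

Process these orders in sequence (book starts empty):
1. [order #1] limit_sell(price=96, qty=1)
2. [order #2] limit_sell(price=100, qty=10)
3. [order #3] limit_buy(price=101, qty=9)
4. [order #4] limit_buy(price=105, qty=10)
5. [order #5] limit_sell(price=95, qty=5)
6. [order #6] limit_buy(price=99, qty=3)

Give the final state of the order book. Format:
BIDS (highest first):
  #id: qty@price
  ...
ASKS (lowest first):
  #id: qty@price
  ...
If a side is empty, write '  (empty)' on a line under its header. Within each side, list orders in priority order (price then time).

Answer: BIDS (highest first):
  #4: 3@105
  #6: 3@99
ASKS (lowest first):
  (empty)

Derivation:
After op 1 [order #1] limit_sell(price=96, qty=1): fills=none; bids=[-] asks=[#1:1@96]
After op 2 [order #2] limit_sell(price=100, qty=10): fills=none; bids=[-] asks=[#1:1@96 #2:10@100]
After op 3 [order #3] limit_buy(price=101, qty=9): fills=#3x#1:1@96 #3x#2:8@100; bids=[-] asks=[#2:2@100]
After op 4 [order #4] limit_buy(price=105, qty=10): fills=#4x#2:2@100; bids=[#4:8@105] asks=[-]
After op 5 [order #5] limit_sell(price=95, qty=5): fills=#4x#5:5@105; bids=[#4:3@105] asks=[-]
After op 6 [order #6] limit_buy(price=99, qty=3): fills=none; bids=[#4:3@105 #6:3@99] asks=[-]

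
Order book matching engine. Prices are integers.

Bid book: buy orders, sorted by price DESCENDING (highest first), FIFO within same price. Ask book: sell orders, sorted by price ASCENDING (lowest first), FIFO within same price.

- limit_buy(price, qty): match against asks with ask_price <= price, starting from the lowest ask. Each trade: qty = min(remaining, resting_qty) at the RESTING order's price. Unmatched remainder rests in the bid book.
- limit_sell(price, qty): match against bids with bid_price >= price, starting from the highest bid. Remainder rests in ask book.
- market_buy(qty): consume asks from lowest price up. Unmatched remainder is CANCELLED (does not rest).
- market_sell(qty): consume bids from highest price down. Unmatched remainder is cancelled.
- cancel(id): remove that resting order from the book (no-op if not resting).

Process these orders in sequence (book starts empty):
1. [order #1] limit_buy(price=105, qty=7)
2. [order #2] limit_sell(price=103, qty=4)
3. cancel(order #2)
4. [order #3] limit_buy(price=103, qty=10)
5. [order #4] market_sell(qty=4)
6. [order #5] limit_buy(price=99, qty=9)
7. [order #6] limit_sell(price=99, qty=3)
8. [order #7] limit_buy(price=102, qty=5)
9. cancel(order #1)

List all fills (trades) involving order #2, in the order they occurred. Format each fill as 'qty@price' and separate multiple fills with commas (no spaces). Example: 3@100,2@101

Answer: 4@105

Derivation:
After op 1 [order #1] limit_buy(price=105, qty=7): fills=none; bids=[#1:7@105] asks=[-]
After op 2 [order #2] limit_sell(price=103, qty=4): fills=#1x#2:4@105; bids=[#1:3@105] asks=[-]
After op 3 cancel(order #2): fills=none; bids=[#1:3@105] asks=[-]
After op 4 [order #3] limit_buy(price=103, qty=10): fills=none; bids=[#1:3@105 #3:10@103] asks=[-]
After op 5 [order #4] market_sell(qty=4): fills=#1x#4:3@105 #3x#4:1@103; bids=[#3:9@103] asks=[-]
After op 6 [order #5] limit_buy(price=99, qty=9): fills=none; bids=[#3:9@103 #5:9@99] asks=[-]
After op 7 [order #6] limit_sell(price=99, qty=3): fills=#3x#6:3@103; bids=[#3:6@103 #5:9@99] asks=[-]
After op 8 [order #7] limit_buy(price=102, qty=5): fills=none; bids=[#3:6@103 #7:5@102 #5:9@99] asks=[-]
After op 9 cancel(order #1): fills=none; bids=[#3:6@103 #7:5@102 #5:9@99] asks=[-]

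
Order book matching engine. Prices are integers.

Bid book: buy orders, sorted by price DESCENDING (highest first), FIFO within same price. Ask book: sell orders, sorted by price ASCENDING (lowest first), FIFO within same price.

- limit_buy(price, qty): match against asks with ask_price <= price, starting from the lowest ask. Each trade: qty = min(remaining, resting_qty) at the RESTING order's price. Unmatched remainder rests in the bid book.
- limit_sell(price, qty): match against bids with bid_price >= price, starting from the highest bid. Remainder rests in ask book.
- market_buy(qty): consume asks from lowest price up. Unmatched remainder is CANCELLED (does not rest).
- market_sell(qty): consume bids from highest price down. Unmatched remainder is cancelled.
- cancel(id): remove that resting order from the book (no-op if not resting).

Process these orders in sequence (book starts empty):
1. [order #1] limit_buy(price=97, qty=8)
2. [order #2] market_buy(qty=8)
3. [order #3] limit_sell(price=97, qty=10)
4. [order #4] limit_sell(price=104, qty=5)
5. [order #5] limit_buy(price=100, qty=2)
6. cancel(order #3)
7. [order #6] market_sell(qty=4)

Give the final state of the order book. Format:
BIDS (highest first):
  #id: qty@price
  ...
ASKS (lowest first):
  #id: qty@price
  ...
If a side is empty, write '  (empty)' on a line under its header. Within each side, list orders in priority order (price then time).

Answer: BIDS (highest first):
  (empty)
ASKS (lowest first):
  #4: 5@104

Derivation:
After op 1 [order #1] limit_buy(price=97, qty=8): fills=none; bids=[#1:8@97] asks=[-]
After op 2 [order #2] market_buy(qty=8): fills=none; bids=[#1:8@97] asks=[-]
After op 3 [order #3] limit_sell(price=97, qty=10): fills=#1x#3:8@97; bids=[-] asks=[#3:2@97]
After op 4 [order #4] limit_sell(price=104, qty=5): fills=none; bids=[-] asks=[#3:2@97 #4:5@104]
After op 5 [order #5] limit_buy(price=100, qty=2): fills=#5x#3:2@97; bids=[-] asks=[#4:5@104]
After op 6 cancel(order #3): fills=none; bids=[-] asks=[#4:5@104]
After op 7 [order #6] market_sell(qty=4): fills=none; bids=[-] asks=[#4:5@104]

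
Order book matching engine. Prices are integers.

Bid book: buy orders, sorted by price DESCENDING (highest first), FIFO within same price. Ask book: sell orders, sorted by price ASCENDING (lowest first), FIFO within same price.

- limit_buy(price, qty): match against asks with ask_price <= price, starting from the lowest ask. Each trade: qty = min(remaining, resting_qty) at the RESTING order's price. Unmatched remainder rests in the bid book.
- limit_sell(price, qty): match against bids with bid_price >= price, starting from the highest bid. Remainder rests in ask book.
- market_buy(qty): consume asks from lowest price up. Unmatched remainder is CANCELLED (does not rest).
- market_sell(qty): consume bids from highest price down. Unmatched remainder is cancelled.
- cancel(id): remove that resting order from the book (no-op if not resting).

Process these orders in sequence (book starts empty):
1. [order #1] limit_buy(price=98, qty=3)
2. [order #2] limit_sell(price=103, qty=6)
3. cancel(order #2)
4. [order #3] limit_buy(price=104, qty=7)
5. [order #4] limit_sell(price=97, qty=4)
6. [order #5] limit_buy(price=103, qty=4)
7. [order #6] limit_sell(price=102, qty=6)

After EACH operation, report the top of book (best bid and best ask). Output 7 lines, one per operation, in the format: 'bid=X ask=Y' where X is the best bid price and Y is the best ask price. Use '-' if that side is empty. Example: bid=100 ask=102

Answer: bid=98 ask=-
bid=98 ask=103
bid=98 ask=-
bid=104 ask=-
bid=104 ask=-
bid=104 ask=-
bid=103 ask=-

Derivation:
After op 1 [order #1] limit_buy(price=98, qty=3): fills=none; bids=[#1:3@98] asks=[-]
After op 2 [order #2] limit_sell(price=103, qty=6): fills=none; bids=[#1:3@98] asks=[#2:6@103]
After op 3 cancel(order #2): fills=none; bids=[#1:3@98] asks=[-]
After op 4 [order #3] limit_buy(price=104, qty=7): fills=none; bids=[#3:7@104 #1:3@98] asks=[-]
After op 5 [order #4] limit_sell(price=97, qty=4): fills=#3x#4:4@104; bids=[#3:3@104 #1:3@98] asks=[-]
After op 6 [order #5] limit_buy(price=103, qty=4): fills=none; bids=[#3:3@104 #5:4@103 #1:3@98] asks=[-]
After op 7 [order #6] limit_sell(price=102, qty=6): fills=#3x#6:3@104 #5x#6:3@103; bids=[#5:1@103 #1:3@98] asks=[-]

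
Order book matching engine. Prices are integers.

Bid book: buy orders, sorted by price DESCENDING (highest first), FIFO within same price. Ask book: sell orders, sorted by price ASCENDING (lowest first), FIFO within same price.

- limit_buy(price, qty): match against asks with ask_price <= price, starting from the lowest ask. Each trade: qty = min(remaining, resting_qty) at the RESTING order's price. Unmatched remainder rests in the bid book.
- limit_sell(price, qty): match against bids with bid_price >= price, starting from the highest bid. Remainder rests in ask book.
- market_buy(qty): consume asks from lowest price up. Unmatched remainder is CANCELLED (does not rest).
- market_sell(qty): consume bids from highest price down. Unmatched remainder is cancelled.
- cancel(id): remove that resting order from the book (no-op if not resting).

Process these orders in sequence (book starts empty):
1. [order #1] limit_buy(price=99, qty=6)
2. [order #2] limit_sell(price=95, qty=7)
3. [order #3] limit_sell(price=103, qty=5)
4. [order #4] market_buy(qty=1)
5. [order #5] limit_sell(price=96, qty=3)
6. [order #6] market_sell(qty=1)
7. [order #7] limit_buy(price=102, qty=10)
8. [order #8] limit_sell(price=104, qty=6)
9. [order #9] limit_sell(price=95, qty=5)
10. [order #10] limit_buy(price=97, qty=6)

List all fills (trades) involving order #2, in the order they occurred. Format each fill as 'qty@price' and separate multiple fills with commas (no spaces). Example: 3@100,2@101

Answer: 6@99,1@95

Derivation:
After op 1 [order #1] limit_buy(price=99, qty=6): fills=none; bids=[#1:6@99] asks=[-]
After op 2 [order #2] limit_sell(price=95, qty=7): fills=#1x#2:6@99; bids=[-] asks=[#2:1@95]
After op 3 [order #3] limit_sell(price=103, qty=5): fills=none; bids=[-] asks=[#2:1@95 #3:5@103]
After op 4 [order #4] market_buy(qty=1): fills=#4x#2:1@95; bids=[-] asks=[#3:5@103]
After op 5 [order #5] limit_sell(price=96, qty=3): fills=none; bids=[-] asks=[#5:3@96 #3:5@103]
After op 6 [order #6] market_sell(qty=1): fills=none; bids=[-] asks=[#5:3@96 #3:5@103]
After op 7 [order #7] limit_buy(price=102, qty=10): fills=#7x#5:3@96; bids=[#7:7@102] asks=[#3:5@103]
After op 8 [order #8] limit_sell(price=104, qty=6): fills=none; bids=[#7:7@102] asks=[#3:5@103 #8:6@104]
After op 9 [order #9] limit_sell(price=95, qty=5): fills=#7x#9:5@102; bids=[#7:2@102] asks=[#3:5@103 #8:6@104]
After op 10 [order #10] limit_buy(price=97, qty=6): fills=none; bids=[#7:2@102 #10:6@97] asks=[#3:5@103 #8:6@104]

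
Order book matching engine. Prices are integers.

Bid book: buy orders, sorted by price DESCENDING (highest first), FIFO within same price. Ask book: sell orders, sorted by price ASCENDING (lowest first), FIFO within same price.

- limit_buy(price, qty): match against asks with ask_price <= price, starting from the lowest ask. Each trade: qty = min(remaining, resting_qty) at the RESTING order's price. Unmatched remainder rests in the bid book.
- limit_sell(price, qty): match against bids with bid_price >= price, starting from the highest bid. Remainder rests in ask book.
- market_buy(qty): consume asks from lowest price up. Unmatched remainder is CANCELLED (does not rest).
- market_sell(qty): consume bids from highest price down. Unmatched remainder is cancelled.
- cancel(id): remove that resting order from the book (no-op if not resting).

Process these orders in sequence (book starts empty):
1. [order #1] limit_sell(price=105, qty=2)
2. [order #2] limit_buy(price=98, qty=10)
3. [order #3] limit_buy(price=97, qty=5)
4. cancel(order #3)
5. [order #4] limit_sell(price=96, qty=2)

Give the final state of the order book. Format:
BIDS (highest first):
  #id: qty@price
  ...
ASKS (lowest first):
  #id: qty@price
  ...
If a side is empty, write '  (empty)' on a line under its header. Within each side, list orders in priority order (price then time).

After op 1 [order #1] limit_sell(price=105, qty=2): fills=none; bids=[-] asks=[#1:2@105]
After op 2 [order #2] limit_buy(price=98, qty=10): fills=none; bids=[#2:10@98] asks=[#1:2@105]
After op 3 [order #3] limit_buy(price=97, qty=5): fills=none; bids=[#2:10@98 #3:5@97] asks=[#1:2@105]
After op 4 cancel(order #3): fills=none; bids=[#2:10@98] asks=[#1:2@105]
After op 5 [order #4] limit_sell(price=96, qty=2): fills=#2x#4:2@98; bids=[#2:8@98] asks=[#1:2@105]

Answer: BIDS (highest first):
  #2: 8@98
ASKS (lowest first):
  #1: 2@105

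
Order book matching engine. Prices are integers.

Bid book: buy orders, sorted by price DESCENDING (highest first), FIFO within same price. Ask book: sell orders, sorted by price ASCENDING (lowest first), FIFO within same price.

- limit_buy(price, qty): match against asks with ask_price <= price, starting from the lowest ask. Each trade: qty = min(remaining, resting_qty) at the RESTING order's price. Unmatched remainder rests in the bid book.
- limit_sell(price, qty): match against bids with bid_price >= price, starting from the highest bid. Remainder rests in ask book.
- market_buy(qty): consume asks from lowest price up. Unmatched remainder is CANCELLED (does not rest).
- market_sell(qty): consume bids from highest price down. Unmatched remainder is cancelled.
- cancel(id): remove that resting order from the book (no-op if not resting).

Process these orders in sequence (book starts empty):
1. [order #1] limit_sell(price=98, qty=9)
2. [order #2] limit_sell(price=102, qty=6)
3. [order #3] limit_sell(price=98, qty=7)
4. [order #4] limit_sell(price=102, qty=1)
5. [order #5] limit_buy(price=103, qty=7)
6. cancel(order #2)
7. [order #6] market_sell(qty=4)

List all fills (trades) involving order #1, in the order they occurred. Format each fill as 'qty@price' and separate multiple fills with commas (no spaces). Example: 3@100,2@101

After op 1 [order #1] limit_sell(price=98, qty=9): fills=none; bids=[-] asks=[#1:9@98]
After op 2 [order #2] limit_sell(price=102, qty=6): fills=none; bids=[-] asks=[#1:9@98 #2:6@102]
After op 3 [order #3] limit_sell(price=98, qty=7): fills=none; bids=[-] asks=[#1:9@98 #3:7@98 #2:6@102]
After op 4 [order #4] limit_sell(price=102, qty=1): fills=none; bids=[-] asks=[#1:9@98 #3:7@98 #2:6@102 #4:1@102]
After op 5 [order #5] limit_buy(price=103, qty=7): fills=#5x#1:7@98; bids=[-] asks=[#1:2@98 #3:7@98 #2:6@102 #4:1@102]
After op 6 cancel(order #2): fills=none; bids=[-] asks=[#1:2@98 #3:7@98 #4:1@102]
After op 7 [order #6] market_sell(qty=4): fills=none; bids=[-] asks=[#1:2@98 #3:7@98 #4:1@102]

Answer: 7@98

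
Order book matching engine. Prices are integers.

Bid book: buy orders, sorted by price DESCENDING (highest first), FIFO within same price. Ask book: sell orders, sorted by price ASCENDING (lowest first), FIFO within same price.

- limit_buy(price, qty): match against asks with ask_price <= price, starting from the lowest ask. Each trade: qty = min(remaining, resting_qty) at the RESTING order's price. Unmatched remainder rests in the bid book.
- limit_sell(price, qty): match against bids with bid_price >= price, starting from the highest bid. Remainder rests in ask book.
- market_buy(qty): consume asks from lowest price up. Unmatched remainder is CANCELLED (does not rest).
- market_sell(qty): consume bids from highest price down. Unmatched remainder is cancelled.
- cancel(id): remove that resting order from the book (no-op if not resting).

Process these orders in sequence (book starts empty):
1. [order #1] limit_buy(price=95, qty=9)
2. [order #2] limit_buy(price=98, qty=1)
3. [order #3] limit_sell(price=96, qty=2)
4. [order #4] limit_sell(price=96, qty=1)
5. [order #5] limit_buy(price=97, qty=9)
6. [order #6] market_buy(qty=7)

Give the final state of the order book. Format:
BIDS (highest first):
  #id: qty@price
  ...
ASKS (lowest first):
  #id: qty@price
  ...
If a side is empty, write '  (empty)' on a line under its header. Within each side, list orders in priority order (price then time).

After op 1 [order #1] limit_buy(price=95, qty=9): fills=none; bids=[#1:9@95] asks=[-]
After op 2 [order #2] limit_buy(price=98, qty=1): fills=none; bids=[#2:1@98 #1:9@95] asks=[-]
After op 3 [order #3] limit_sell(price=96, qty=2): fills=#2x#3:1@98; bids=[#1:9@95] asks=[#3:1@96]
After op 4 [order #4] limit_sell(price=96, qty=1): fills=none; bids=[#1:9@95] asks=[#3:1@96 #4:1@96]
After op 5 [order #5] limit_buy(price=97, qty=9): fills=#5x#3:1@96 #5x#4:1@96; bids=[#5:7@97 #1:9@95] asks=[-]
After op 6 [order #6] market_buy(qty=7): fills=none; bids=[#5:7@97 #1:9@95] asks=[-]

Answer: BIDS (highest first):
  #5: 7@97
  #1: 9@95
ASKS (lowest first):
  (empty)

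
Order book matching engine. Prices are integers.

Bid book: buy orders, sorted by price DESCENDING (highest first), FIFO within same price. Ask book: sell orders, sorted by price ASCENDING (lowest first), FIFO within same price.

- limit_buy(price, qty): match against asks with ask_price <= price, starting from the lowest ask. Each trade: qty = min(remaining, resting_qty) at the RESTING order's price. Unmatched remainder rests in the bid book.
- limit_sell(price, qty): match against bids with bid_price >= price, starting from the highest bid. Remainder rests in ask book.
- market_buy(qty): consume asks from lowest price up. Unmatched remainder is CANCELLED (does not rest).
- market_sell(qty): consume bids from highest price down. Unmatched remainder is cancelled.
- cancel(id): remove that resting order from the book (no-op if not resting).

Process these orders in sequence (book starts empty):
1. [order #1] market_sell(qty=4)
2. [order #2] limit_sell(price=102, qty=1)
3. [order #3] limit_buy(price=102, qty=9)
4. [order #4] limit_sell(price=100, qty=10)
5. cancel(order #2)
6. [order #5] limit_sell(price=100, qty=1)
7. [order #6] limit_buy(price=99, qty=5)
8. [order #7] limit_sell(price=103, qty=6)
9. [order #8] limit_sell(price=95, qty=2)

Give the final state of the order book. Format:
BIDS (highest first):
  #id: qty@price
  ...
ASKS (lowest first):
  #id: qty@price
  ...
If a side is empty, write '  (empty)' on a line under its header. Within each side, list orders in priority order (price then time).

Answer: BIDS (highest first):
  #6: 3@99
ASKS (lowest first):
  #4: 2@100
  #5: 1@100
  #7: 6@103

Derivation:
After op 1 [order #1] market_sell(qty=4): fills=none; bids=[-] asks=[-]
After op 2 [order #2] limit_sell(price=102, qty=1): fills=none; bids=[-] asks=[#2:1@102]
After op 3 [order #3] limit_buy(price=102, qty=9): fills=#3x#2:1@102; bids=[#3:8@102] asks=[-]
After op 4 [order #4] limit_sell(price=100, qty=10): fills=#3x#4:8@102; bids=[-] asks=[#4:2@100]
After op 5 cancel(order #2): fills=none; bids=[-] asks=[#4:2@100]
After op 6 [order #5] limit_sell(price=100, qty=1): fills=none; bids=[-] asks=[#4:2@100 #5:1@100]
After op 7 [order #6] limit_buy(price=99, qty=5): fills=none; bids=[#6:5@99] asks=[#4:2@100 #5:1@100]
After op 8 [order #7] limit_sell(price=103, qty=6): fills=none; bids=[#6:5@99] asks=[#4:2@100 #5:1@100 #7:6@103]
After op 9 [order #8] limit_sell(price=95, qty=2): fills=#6x#8:2@99; bids=[#6:3@99] asks=[#4:2@100 #5:1@100 #7:6@103]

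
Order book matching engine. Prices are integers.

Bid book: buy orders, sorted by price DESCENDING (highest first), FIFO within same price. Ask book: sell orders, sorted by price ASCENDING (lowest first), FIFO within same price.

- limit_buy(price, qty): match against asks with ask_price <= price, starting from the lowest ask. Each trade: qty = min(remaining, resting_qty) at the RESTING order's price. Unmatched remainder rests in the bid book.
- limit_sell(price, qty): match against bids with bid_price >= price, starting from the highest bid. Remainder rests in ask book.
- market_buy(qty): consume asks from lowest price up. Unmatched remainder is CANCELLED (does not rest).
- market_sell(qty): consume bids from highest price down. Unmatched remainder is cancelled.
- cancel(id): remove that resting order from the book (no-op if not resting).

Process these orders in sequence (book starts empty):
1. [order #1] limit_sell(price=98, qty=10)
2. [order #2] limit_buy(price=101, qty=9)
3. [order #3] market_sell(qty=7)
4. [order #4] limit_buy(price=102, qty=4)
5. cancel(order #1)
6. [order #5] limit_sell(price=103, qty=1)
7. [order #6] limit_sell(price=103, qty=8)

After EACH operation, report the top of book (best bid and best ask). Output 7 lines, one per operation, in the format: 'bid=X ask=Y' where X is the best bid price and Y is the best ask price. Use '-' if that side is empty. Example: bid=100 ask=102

Answer: bid=- ask=98
bid=- ask=98
bid=- ask=98
bid=102 ask=-
bid=102 ask=-
bid=102 ask=103
bid=102 ask=103

Derivation:
After op 1 [order #1] limit_sell(price=98, qty=10): fills=none; bids=[-] asks=[#1:10@98]
After op 2 [order #2] limit_buy(price=101, qty=9): fills=#2x#1:9@98; bids=[-] asks=[#1:1@98]
After op 3 [order #3] market_sell(qty=7): fills=none; bids=[-] asks=[#1:1@98]
After op 4 [order #4] limit_buy(price=102, qty=4): fills=#4x#1:1@98; bids=[#4:3@102] asks=[-]
After op 5 cancel(order #1): fills=none; bids=[#4:3@102] asks=[-]
After op 6 [order #5] limit_sell(price=103, qty=1): fills=none; bids=[#4:3@102] asks=[#5:1@103]
After op 7 [order #6] limit_sell(price=103, qty=8): fills=none; bids=[#4:3@102] asks=[#5:1@103 #6:8@103]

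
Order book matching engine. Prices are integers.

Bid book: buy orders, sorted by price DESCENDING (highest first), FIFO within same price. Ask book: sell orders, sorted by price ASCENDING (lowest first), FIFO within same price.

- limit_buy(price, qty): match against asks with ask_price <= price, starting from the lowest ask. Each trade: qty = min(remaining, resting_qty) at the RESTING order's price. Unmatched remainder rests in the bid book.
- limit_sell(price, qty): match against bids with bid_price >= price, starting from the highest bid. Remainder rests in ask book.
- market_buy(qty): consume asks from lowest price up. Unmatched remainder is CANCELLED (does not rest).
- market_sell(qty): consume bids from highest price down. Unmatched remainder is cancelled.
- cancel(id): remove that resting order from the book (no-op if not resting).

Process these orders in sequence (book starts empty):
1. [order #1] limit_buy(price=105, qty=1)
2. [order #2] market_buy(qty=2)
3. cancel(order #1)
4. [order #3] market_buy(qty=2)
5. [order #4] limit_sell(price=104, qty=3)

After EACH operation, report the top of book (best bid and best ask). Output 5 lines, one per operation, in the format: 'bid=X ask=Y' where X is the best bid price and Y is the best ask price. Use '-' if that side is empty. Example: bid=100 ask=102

Answer: bid=105 ask=-
bid=105 ask=-
bid=- ask=-
bid=- ask=-
bid=- ask=104

Derivation:
After op 1 [order #1] limit_buy(price=105, qty=1): fills=none; bids=[#1:1@105] asks=[-]
After op 2 [order #2] market_buy(qty=2): fills=none; bids=[#1:1@105] asks=[-]
After op 3 cancel(order #1): fills=none; bids=[-] asks=[-]
After op 4 [order #3] market_buy(qty=2): fills=none; bids=[-] asks=[-]
After op 5 [order #4] limit_sell(price=104, qty=3): fills=none; bids=[-] asks=[#4:3@104]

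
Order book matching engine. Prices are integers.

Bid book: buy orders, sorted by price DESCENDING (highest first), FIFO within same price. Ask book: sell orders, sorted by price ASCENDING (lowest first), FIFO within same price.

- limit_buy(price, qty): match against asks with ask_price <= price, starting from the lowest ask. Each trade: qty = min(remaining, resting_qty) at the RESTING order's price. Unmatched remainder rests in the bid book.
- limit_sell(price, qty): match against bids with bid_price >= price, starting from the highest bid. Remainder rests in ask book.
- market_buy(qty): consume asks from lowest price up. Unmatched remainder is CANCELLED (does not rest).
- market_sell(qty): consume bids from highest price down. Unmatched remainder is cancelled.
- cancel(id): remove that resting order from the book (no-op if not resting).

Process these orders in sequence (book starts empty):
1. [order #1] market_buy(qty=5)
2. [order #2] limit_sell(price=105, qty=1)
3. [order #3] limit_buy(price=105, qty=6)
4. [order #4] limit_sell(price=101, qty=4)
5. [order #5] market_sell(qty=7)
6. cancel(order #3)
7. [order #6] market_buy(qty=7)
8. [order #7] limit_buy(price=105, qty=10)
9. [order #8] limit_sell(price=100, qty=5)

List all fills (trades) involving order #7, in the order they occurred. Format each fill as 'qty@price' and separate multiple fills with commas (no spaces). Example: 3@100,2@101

After op 1 [order #1] market_buy(qty=5): fills=none; bids=[-] asks=[-]
After op 2 [order #2] limit_sell(price=105, qty=1): fills=none; bids=[-] asks=[#2:1@105]
After op 3 [order #3] limit_buy(price=105, qty=6): fills=#3x#2:1@105; bids=[#3:5@105] asks=[-]
After op 4 [order #4] limit_sell(price=101, qty=4): fills=#3x#4:4@105; bids=[#3:1@105] asks=[-]
After op 5 [order #5] market_sell(qty=7): fills=#3x#5:1@105; bids=[-] asks=[-]
After op 6 cancel(order #3): fills=none; bids=[-] asks=[-]
After op 7 [order #6] market_buy(qty=7): fills=none; bids=[-] asks=[-]
After op 8 [order #7] limit_buy(price=105, qty=10): fills=none; bids=[#7:10@105] asks=[-]
After op 9 [order #8] limit_sell(price=100, qty=5): fills=#7x#8:5@105; bids=[#7:5@105] asks=[-]

Answer: 5@105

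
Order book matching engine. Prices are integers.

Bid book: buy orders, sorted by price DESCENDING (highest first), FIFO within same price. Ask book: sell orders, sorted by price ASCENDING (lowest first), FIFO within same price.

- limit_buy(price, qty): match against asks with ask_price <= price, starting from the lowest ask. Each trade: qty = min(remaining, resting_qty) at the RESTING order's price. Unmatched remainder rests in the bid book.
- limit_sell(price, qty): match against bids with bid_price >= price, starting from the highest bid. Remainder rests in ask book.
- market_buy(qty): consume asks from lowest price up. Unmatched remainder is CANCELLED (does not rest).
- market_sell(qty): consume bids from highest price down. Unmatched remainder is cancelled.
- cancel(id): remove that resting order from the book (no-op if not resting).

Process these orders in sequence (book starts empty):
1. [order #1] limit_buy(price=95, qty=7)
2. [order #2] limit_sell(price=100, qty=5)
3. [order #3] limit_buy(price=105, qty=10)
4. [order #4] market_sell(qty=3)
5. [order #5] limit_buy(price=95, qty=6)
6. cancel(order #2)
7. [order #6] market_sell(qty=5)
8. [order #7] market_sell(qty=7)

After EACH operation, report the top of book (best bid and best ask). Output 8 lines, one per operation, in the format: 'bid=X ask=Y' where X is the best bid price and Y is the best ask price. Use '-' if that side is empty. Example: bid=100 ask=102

Answer: bid=95 ask=-
bid=95 ask=100
bid=105 ask=-
bid=105 ask=-
bid=105 ask=-
bid=105 ask=-
bid=95 ask=-
bid=95 ask=-

Derivation:
After op 1 [order #1] limit_buy(price=95, qty=7): fills=none; bids=[#1:7@95] asks=[-]
After op 2 [order #2] limit_sell(price=100, qty=5): fills=none; bids=[#1:7@95] asks=[#2:5@100]
After op 3 [order #3] limit_buy(price=105, qty=10): fills=#3x#2:5@100; bids=[#3:5@105 #1:7@95] asks=[-]
After op 4 [order #4] market_sell(qty=3): fills=#3x#4:3@105; bids=[#3:2@105 #1:7@95] asks=[-]
After op 5 [order #5] limit_buy(price=95, qty=6): fills=none; bids=[#3:2@105 #1:7@95 #5:6@95] asks=[-]
After op 6 cancel(order #2): fills=none; bids=[#3:2@105 #1:7@95 #5:6@95] asks=[-]
After op 7 [order #6] market_sell(qty=5): fills=#3x#6:2@105 #1x#6:3@95; bids=[#1:4@95 #5:6@95] asks=[-]
After op 8 [order #7] market_sell(qty=7): fills=#1x#7:4@95 #5x#7:3@95; bids=[#5:3@95] asks=[-]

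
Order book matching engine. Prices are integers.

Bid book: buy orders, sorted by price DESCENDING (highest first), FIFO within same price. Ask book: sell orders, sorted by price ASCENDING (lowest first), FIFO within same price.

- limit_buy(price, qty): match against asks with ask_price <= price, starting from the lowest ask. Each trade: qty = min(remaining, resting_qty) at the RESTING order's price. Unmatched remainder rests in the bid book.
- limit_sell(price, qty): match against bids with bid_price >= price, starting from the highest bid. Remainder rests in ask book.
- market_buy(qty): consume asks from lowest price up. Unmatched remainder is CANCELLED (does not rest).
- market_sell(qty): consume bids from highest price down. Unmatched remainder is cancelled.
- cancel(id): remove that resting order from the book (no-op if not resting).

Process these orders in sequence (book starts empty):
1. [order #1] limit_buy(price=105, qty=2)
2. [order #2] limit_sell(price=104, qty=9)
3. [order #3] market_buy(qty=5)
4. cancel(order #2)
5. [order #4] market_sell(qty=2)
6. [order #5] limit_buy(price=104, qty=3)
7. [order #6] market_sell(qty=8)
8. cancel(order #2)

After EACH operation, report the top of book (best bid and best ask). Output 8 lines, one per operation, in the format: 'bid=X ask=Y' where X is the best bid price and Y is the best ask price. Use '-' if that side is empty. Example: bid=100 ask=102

After op 1 [order #1] limit_buy(price=105, qty=2): fills=none; bids=[#1:2@105] asks=[-]
After op 2 [order #2] limit_sell(price=104, qty=9): fills=#1x#2:2@105; bids=[-] asks=[#2:7@104]
After op 3 [order #3] market_buy(qty=5): fills=#3x#2:5@104; bids=[-] asks=[#2:2@104]
After op 4 cancel(order #2): fills=none; bids=[-] asks=[-]
After op 5 [order #4] market_sell(qty=2): fills=none; bids=[-] asks=[-]
After op 6 [order #5] limit_buy(price=104, qty=3): fills=none; bids=[#5:3@104] asks=[-]
After op 7 [order #6] market_sell(qty=8): fills=#5x#6:3@104; bids=[-] asks=[-]
After op 8 cancel(order #2): fills=none; bids=[-] asks=[-]

Answer: bid=105 ask=-
bid=- ask=104
bid=- ask=104
bid=- ask=-
bid=- ask=-
bid=104 ask=-
bid=- ask=-
bid=- ask=-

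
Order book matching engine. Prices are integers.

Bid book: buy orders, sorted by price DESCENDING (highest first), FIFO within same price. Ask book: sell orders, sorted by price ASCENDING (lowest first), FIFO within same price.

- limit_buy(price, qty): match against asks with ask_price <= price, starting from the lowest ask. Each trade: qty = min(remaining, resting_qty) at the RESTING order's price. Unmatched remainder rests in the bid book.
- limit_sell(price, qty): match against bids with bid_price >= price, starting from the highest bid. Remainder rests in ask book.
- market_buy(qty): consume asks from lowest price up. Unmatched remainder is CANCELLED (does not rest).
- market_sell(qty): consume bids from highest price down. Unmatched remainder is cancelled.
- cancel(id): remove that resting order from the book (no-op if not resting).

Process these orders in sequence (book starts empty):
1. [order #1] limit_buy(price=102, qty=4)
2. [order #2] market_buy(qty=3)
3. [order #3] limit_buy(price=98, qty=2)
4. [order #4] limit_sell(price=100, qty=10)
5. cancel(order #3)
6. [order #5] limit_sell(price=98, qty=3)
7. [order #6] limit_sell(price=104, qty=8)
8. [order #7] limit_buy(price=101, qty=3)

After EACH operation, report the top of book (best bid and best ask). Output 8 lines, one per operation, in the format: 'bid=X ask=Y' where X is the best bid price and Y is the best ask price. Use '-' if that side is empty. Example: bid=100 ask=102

Answer: bid=102 ask=-
bid=102 ask=-
bid=102 ask=-
bid=98 ask=100
bid=- ask=100
bid=- ask=98
bid=- ask=98
bid=- ask=100

Derivation:
After op 1 [order #1] limit_buy(price=102, qty=4): fills=none; bids=[#1:4@102] asks=[-]
After op 2 [order #2] market_buy(qty=3): fills=none; bids=[#1:4@102] asks=[-]
After op 3 [order #3] limit_buy(price=98, qty=2): fills=none; bids=[#1:4@102 #3:2@98] asks=[-]
After op 4 [order #4] limit_sell(price=100, qty=10): fills=#1x#4:4@102; bids=[#3:2@98] asks=[#4:6@100]
After op 5 cancel(order #3): fills=none; bids=[-] asks=[#4:6@100]
After op 6 [order #5] limit_sell(price=98, qty=3): fills=none; bids=[-] asks=[#5:3@98 #4:6@100]
After op 7 [order #6] limit_sell(price=104, qty=8): fills=none; bids=[-] asks=[#5:3@98 #4:6@100 #6:8@104]
After op 8 [order #7] limit_buy(price=101, qty=3): fills=#7x#5:3@98; bids=[-] asks=[#4:6@100 #6:8@104]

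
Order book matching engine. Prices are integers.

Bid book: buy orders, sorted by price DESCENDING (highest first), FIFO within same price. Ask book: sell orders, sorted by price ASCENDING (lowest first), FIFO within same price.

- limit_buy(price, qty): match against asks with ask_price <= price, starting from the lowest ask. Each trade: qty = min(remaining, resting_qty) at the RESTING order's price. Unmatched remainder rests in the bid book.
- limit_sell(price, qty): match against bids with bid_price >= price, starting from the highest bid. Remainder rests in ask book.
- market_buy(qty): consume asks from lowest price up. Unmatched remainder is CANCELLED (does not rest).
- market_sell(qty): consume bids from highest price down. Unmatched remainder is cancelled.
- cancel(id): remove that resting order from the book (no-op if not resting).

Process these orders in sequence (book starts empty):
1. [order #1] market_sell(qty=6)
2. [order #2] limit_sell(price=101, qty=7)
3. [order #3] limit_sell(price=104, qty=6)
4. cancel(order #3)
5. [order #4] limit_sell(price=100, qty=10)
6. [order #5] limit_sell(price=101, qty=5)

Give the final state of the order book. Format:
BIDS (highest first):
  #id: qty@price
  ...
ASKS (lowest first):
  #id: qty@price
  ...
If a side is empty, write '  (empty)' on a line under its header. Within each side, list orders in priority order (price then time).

After op 1 [order #1] market_sell(qty=6): fills=none; bids=[-] asks=[-]
After op 2 [order #2] limit_sell(price=101, qty=7): fills=none; bids=[-] asks=[#2:7@101]
After op 3 [order #3] limit_sell(price=104, qty=6): fills=none; bids=[-] asks=[#2:7@101 #3:6@104]
After op 4 cancel(order #3): fills=none; bids=[-] asks=[#2:7@101]
After op 5 [order #4] limit_sell(price=100, qty=10): fills=none; bids=[-] asks=[#4:10@100 #2:7@101]
After op 6 [order #5] limit_sell(price=101, qty=5): fills=none; bids=[-] asks=[#4:10@100 #2:7@101 #5:5@101]

Answer: BIDS (highest first):
  (empty)
ASKS (lowest first):
  #4: 10@100
  #2: 7@101
  #5: 5@101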